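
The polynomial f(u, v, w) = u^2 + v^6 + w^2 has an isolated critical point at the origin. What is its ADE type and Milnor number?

Type A5, Milnor number mu = 5.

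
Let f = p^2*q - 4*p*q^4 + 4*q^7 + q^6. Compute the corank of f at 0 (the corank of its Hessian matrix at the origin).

2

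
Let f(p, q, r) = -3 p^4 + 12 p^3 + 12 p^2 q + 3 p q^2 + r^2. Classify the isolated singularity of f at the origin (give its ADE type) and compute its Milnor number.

The Hessian of f at 0 has rank 1. Corank 2; j^3 = 3*p*(2*p + q)^2 has shape L^2 M (L != M), so D-series; mu = 5 gives D_5.

Type D5, Milnor number mu = 5.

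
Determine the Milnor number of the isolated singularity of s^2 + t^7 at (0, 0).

The Hessian of f at 0 is [[2, 0], [0, 0]] with rank 1, so corank 1. A Groebner basis of the Jacobian ideal J(f) in C{s,t} is {t^6, s}; counting standard monomials gives mu = 6. Corank 1: A-series; mu = 6 gives A_6.

6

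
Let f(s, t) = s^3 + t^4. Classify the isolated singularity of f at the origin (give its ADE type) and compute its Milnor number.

The Hessian of f at 0 is [[0, 0], [0, 0]] with rank 0, so corank 2. A Groebner basis of the Jacobian ideal J(f) in C{s,t} is {t^3, s^2}; counting standard monomials gives mu = 6. Corank 2; j^3 = s^3 is a perfect cube, so E-series; the 4-jet and mu = 6 give E_6.

Type E_{6}, Milnor number mu = 6.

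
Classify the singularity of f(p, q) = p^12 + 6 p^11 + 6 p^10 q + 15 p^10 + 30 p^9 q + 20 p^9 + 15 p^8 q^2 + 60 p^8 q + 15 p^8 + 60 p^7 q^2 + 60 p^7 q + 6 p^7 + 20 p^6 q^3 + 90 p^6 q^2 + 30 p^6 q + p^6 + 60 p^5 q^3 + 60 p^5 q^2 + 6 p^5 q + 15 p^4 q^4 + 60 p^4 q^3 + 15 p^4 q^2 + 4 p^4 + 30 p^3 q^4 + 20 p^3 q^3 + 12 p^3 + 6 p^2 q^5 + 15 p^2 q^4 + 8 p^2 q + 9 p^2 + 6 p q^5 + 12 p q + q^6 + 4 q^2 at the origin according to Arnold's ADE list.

The Hessian of f at 0 has rank 1. Corank 1: A-series; mu = 5 gives A_5.

A5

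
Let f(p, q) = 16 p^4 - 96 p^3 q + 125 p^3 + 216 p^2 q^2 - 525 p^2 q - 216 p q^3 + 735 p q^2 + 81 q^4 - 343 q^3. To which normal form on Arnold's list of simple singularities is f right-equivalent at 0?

E_6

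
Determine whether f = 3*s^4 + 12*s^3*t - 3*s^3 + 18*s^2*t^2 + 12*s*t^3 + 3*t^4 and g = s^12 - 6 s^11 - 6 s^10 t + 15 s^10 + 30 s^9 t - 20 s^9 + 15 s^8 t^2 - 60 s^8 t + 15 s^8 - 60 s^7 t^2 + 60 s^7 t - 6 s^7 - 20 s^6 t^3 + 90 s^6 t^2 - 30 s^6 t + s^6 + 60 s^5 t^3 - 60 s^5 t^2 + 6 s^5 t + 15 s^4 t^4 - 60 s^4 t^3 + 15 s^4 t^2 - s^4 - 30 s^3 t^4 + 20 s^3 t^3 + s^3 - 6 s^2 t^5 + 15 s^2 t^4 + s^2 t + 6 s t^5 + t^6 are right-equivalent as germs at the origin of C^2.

No.

The Hessian of f at 0 is [[0, 0], [0, 0]] with rank 0, so corank 2. A Groebner basis of the Jacobian ideal J(f) in C{s,t} is {t^4, s*t^2 + t^3/3, s^2}; counting standard monomials gives mu = 6. Corank 2; j^3 = -3*s^3 is a perfect cube, so E-series; the 4-jet and mu = 6 give E_6. The Hessian of g at 0 is [[0, 0], [0, 0]] with rank 0, so corank 2. A Groebner basis of the Jacobian ideal J(g) in C{s,t} is {-s*t/6 + t^5, s*t^2, s^2 + s*t}; counting standard monomials gives mu = 7. Corank 2; j^3 = s^2*(s + t) has shape L^2 M (L != M), so D-series; mu = 7 gives D_7. f is E_6 but g is D_7, hence not right-equivalent.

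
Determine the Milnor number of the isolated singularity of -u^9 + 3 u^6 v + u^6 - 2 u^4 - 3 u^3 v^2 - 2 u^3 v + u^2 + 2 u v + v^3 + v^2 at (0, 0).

2

The Hessian of f at 0 is [[2, 2], [2, 2]] with rank 1, so corank 1. A Groebner basis of the Jacobian ideal J(f) in C{u,v} is {v^2, u + v}; counting standard monomials gives mu = 2. Corank 1: A-series; mu = 2 gives A_2.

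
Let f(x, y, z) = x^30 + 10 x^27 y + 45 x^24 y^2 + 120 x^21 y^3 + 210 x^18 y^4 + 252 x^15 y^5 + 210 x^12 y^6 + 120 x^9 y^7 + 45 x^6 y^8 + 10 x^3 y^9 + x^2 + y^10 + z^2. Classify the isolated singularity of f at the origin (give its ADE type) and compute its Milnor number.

Type A9, Milnor number mu = 9.

The Hessian of f at 0 has rank 2. Corank 1: A-series; mu = 9 gives A_9.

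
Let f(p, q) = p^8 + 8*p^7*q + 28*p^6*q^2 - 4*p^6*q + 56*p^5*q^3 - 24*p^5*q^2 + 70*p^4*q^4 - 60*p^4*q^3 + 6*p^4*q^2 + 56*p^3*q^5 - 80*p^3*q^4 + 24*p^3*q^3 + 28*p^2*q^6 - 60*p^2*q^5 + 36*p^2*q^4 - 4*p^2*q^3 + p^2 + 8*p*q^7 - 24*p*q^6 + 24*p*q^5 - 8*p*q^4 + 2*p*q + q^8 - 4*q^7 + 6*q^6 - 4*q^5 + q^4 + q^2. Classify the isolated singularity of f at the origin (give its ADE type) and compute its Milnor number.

Type A_3, Milnor number mu = 3.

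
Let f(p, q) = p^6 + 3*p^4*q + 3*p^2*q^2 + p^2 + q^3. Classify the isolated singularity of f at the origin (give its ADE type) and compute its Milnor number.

The Hessian of f at 0 is [[2, 0], [0, 0]] with rank 1, so corank 1. A Groebner basis of the Jacobian ideal J(f) in C{p,q} is {q^2, p}; counting standard monomials gives mu = 2. Corank 1: A-series; mu = 2 gives A_2.

Type A_2, Milnor number mu = 2.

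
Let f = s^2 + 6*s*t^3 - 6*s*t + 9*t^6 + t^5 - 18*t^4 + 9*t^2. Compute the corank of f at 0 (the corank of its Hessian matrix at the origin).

1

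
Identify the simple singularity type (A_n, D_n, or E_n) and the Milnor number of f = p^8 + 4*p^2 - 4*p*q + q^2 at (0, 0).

The Hessian of f at 0 is [[8, -4], [-4, 2]] with rank 1, so corank 1. A Groebner basis of the Jacobian ideal J(f) in C{p,q} is {q^7, p - q/2}; counting standard monomials gives mu = 7. Corank 1: A-series; mu = 7 gives A_7.

Type A_7, Milnor number mu = 7.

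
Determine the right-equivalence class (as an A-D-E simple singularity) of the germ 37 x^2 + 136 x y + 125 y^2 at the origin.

A_{1}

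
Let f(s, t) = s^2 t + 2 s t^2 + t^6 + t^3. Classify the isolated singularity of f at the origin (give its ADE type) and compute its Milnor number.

Type D_7, Milnor number mu = 7.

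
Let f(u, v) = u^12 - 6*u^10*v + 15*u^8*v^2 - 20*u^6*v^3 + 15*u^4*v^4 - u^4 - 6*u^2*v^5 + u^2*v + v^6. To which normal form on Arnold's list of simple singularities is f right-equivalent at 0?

D_{7}

The Hessian of f at 0 has rank 0. Corank 2; j^3 = u^2*v has shape L^2 M (L != M), so D-series; mu = 7 gives D_7.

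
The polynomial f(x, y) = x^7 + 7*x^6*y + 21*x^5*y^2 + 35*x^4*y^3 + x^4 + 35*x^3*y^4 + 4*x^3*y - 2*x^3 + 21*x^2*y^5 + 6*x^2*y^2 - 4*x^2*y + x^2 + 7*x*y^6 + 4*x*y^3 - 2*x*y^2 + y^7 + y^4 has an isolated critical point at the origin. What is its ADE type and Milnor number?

The Hessian of f at 0 is [[2, 0], [0, 0]] with rank 1, so corank 1. A Groebner basis of the Jacobian ideal J(f) in C{x,y} is {-14*x*y/3 + 5*x/3 + y^4 + 4*y^3/3 - 5*y^2/3, x*y^2 - 4*x*y/3 + x/3 + 2*y^3/3 - y^2/3, x^2 + 2*x*y - x + y^2}; counting standard monomials gives mu = 6. Corank 1: A-series; mu = 6 gives A_6.

Type A6, Milnor number mu = 6.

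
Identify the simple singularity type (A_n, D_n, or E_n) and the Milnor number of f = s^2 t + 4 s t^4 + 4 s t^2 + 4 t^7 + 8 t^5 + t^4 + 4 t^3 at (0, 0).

Type D5, Milnor number mu = 5.

The Hessian of f at 0 has rank 0. Corank 2; j^3 = t*(s + 2*t)^2 has shape L^2 M (L != M), so D-series; mu = 5 gives D_5.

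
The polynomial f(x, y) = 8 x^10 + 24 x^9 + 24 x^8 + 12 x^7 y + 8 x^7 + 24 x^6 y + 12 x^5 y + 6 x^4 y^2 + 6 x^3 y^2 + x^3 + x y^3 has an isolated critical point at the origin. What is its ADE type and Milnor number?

Type E7, Milnor number mu = 7.

The Hessian of f at 0 is [[0, 0], [0, 0]] with rank 0, so corank 2. A Groebner basis of the Jacobian ideal J(f) in C{x,y} is {x^3, x*y^2, 3*x^2 + y^3}; counting standard monomials gives mu = 7. Corank 2; j^3 = x^3 is a perfect cube, so E-series; the 4-jet and mu = 7 give E_7.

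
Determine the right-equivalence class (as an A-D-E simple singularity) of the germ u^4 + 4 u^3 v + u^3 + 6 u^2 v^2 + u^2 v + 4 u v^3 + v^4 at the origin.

D5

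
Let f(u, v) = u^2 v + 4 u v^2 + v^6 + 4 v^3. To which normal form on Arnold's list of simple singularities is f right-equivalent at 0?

D_7

The Hessian of f at 0 is [[0, 0], [0, 0]] with rank 0, so corank 2. A Groebner basis of the Jacobian ideal J(f) in C{u,v} is {u^2/6 + v^5 - 2*v^2/3, u^3 + 8*v^3, u*v + 2*v^2}; counting standard monomials gives mu = 7. Corank 2; j^3 = v*(u + 2*v)^2 has shape L^2 M (L != M), so D-series; mu = 7 gives D_7.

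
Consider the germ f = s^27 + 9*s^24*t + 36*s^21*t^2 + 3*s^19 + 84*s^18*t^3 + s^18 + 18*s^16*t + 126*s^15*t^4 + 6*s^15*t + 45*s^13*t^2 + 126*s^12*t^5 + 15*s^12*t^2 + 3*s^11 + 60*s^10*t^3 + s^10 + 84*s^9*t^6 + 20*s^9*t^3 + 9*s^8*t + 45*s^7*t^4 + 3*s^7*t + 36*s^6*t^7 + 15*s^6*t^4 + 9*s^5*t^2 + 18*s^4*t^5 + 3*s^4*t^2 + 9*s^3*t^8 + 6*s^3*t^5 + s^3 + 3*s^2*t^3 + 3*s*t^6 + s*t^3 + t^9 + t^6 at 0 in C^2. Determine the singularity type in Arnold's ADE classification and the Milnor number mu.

Type E7, Milnor number mu = 7.

The Hessian of f at 0 has rank 0. Corank 2; j^3 = s^3 is a perfect cube, so E-series; the 4-jet and mu = 7 give E_7.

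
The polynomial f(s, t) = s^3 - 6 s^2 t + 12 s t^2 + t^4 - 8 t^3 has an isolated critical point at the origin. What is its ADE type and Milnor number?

Type E_{6}, Milnor number mu = 6.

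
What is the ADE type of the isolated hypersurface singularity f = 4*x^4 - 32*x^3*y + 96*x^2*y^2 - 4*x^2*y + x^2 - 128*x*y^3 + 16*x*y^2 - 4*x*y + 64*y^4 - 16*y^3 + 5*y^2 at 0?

A1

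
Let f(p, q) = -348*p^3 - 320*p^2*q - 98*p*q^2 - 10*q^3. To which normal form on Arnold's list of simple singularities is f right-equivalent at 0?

D_{4}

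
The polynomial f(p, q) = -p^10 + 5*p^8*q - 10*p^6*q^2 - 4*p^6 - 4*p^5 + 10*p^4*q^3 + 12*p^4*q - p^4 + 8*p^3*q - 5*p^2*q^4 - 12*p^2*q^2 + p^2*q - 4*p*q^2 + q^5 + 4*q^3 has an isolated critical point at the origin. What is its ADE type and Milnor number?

The Hessian of f at 0 has rank 0. Corank 2; j^3 = q*(p - 2*q)^2 has shape L^2 M (L != M), so D-series; mu = 6 gives D_6.

Type D6, Milnor number mu = 6.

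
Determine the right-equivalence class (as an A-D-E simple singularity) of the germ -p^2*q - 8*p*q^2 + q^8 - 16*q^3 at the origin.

D_9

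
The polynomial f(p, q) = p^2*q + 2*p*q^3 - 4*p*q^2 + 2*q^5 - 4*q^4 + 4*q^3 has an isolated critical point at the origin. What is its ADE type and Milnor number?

The Hessian of f at 0 is [[0, 0], [0, 0]] with rank 0, so corank 2. A Groebner basis of the Jacobian ideal J(f) in C{p,q} is {p^3 - 3*p^2 + 20*p*q - 28*q^2, p^2*q - p^2 + 8*p*q - 12*q^2, -p^2/4 + p*q^2 + 3*p*q - 5*q^2, p*q + q^3 - 2*q^2}; counting standard monomials gives mu = 6. Corank 2; j^3 = q*(p - 2*q)^2 has shape L^2 M (L != M), so D-series; mu = 6 gives D_6.

Type D6, Milnor number mu = 6.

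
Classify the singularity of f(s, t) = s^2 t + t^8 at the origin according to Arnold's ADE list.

The Hessian of f at 0 has rank 0. Corank 2; j^3 = s^2*t has shape L^2 M (L != M), so D-series; mu = 9 gives D_9.

D9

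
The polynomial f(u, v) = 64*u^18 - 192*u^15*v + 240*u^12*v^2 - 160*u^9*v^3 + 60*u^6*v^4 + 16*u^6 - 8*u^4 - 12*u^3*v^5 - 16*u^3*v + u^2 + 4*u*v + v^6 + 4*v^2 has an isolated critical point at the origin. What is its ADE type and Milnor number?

The Hessian of f at 0 is [[2, 4], [4, 8]] with rank 1, so corank 1. A Groebner basis of the Jacobian ideal J(f) in C{u,v} is {u*v^2 - u/16 - v/8, u/32 + v^3 + v/16, u^2 + 4*u*v + 4*v^2}; counting standard monomials gives mu = 5. Corank 1: A-series; mu = 5 gives A_5.

Type A_{5}, Milnor number mu = 5.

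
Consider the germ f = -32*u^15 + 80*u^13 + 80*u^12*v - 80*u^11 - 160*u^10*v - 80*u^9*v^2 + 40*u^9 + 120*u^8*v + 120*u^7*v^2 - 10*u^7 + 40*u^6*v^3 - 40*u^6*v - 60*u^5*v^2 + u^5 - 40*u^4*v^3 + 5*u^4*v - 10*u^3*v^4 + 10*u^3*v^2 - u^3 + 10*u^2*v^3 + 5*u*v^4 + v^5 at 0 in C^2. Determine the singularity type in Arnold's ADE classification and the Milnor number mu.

The Hessian of f at 0 has rank 0. Corank 2; j^3 = -u^3 is a perfect cube, so E-series; the 5-jet and mu = 8 give E_8.

Type E_8, Milnor number mu = 8.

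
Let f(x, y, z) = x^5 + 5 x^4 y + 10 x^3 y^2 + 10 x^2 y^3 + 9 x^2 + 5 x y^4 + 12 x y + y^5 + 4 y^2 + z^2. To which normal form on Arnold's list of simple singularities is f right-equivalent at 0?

A4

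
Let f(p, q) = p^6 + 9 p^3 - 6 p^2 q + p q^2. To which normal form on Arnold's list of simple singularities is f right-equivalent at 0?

The Hessian of f at 0 is [[0, 0], [0, 0]] with rank 0, so corank 2. A Groebner basis of the Jacobian ideal J(f) in C{p,q} is {-243*p*q/2 + q^5 + 81*q^2/2, p*q^2 - q^3/3, p^2 - p*q/3}; counting standard monomials gives mu = 7. Corank 2; j^3 = p*(3*p - q)^2 has shape L^2 M (L != M), so D-series; mu = 7 gives D_7.

D_{7}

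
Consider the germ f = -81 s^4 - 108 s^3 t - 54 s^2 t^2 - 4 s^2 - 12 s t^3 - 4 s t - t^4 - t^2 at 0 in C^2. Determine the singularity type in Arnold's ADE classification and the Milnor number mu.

The Hessian of f at 0 has rank 1. Corank 1: A-series; mu = 3 gives A_3.

Type A_3, Milnor number mu = 3.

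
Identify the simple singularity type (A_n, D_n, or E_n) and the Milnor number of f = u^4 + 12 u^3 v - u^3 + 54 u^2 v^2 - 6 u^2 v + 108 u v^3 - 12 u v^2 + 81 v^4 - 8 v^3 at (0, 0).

Type E6, Milnor number mu = 6.

The Hessian of f at 0 is [[0, 0], [0, 0]] with rank 0, so corank 2. A Groebner basis of the Jacobian ideal J(f) in C{u,v} is {v^4, u*v^2 + 7*v^3/3, u^2 + 4*u*v + 4*v^2}; counting standard monomials gives mu = 6. Corank 2; j^3 = -(u + 2*v)^3 is a perfect cube, so E-series; the 4-jet and mu = 6 give E_6.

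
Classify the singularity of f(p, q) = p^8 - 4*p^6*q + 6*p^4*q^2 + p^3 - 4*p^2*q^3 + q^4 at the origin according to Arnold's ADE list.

E_{6}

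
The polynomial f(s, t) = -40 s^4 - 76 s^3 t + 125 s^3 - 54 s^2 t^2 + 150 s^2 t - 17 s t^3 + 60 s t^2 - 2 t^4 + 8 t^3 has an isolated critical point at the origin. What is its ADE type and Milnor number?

Type E_{7}, Milnor number mu = 7.

The Hessian of f at 0 has rank 0. Corank 2; j^3 = (5*s + 2*t)^3 is a perfect cube, so E-series; the 4-jet and mu = 7 give E_7.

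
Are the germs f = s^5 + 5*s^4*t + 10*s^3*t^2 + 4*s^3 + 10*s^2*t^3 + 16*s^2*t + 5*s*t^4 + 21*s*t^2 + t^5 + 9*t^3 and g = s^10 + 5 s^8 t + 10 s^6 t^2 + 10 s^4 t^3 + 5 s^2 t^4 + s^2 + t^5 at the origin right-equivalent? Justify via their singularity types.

No.

The Hessian of f at 0 has rank 0. Corank 2; j^3 = (s + t)*(2*s + 3*t)^2 has shape L^2 M (L != M), so D-series; mu = 6 gives D_6. The Hessian of g at 0 has rank 1. Corank 1: A-series; mu = 4 gives A_4. f is D_6 but g is A_4, hence not right-equivalent.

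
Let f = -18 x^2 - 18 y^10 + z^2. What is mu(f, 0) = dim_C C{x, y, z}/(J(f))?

9

The Hessian of f at 0 has rank 2. Corank 1: A-series; mu = 9 gives A_9.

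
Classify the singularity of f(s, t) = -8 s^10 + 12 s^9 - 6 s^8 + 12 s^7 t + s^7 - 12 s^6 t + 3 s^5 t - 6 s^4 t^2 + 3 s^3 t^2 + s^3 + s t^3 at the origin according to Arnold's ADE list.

E7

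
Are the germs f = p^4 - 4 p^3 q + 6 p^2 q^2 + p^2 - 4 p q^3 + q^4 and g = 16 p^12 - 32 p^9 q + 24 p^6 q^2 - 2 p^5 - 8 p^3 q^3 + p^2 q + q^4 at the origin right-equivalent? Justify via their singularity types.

The Hessian of f at 0 has rank 1. Corank 1: A-series; mu = 3 gives A_3. The Hessian of g at 0 has rank 0. Corank 2; j^3 = p^2*q has shape L^2 M (L != M), so D-series; mu = 5 gives D_5. f is A_3 but g is D_5, hence not right-equivalent.

No.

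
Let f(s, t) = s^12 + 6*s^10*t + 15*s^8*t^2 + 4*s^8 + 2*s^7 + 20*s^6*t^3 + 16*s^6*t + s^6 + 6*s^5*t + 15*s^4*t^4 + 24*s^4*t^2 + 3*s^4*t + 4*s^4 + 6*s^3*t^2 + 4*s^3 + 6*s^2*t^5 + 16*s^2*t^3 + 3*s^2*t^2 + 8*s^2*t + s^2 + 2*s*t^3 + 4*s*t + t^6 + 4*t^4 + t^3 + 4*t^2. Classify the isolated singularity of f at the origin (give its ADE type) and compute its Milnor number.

Type A_{2}, Milnor number mu = 2.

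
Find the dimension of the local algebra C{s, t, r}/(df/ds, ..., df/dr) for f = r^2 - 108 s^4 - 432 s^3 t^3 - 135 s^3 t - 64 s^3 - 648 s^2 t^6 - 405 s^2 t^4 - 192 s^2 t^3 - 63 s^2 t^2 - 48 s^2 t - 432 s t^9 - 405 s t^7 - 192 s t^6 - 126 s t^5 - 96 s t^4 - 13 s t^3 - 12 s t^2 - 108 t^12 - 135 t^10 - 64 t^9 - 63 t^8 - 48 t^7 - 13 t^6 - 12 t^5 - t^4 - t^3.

7

The Hessian of f at 0 has rank 1. Corank 2; j^3 = -(4*s + t)^3 is a perfect cube, so E-series; the 4-jet and mu = 7 give E_7.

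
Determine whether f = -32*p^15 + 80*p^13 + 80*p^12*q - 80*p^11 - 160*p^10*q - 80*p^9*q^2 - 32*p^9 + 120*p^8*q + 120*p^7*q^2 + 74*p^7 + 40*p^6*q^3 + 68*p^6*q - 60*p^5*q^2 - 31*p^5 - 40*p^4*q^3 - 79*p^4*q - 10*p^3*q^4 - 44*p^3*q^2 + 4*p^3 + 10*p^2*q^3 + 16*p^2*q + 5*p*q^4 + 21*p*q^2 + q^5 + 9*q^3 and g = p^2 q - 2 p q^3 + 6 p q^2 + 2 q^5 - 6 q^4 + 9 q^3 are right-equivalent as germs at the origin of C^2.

The Hessian of f at 0 is [[0, 0], [0, 0]] with rank 0, so corank 2. A Groebner basis of the Jacobian ideal J(f) in C{p,q} is {32*p*q/329 + q^4 + 48*q^2/329, p*q^2 + 3*q^3/2, p^2 + 1969*p*q/658 + 1473*q^2/658}; counting standard monomials gives mu = 6. Corank 2; j^3 = (p + q)*(2*p + 3*q)^2 has shape L^2 M (L != M), so D-series; mu = 6 gives D_6. The Hessian of g at 0 is [[0, 0], [0, 0]] with rank 0, so corank 2. A Groebner basis of the Jacobian ideal J(g) in C{p,q} is {p^3 + 27*p^2/4 + 135*p*q/2 + 567*q^2/4, p^2*q - 3*p^2/2 - 18*p*q - 81*q^2/2, p^2/4 + p*q^2 + 9*p*q/2 + 45*q^2/4, -p*q + q^3 - 3*q^2}; counting standard monomials gives mu = 6. Corank 2; j^3 = q*(p + 3*q)^2 has shape L^2 M (L != M), so D-series; mu = 6 gives D_6. Both have type D_6, hence right-equivalent.

Yes.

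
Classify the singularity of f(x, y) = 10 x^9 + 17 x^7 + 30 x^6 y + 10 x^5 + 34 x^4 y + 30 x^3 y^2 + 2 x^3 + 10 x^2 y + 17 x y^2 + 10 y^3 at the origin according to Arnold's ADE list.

D_4

The Hessian of f at 0 has rank 0. Corank 2; j^3 = (x + 2*y)*(2*x^2 + 6*x*y + 5*y^2) splits into three distinct lines over C (the quadratic factor has nonzero discriminant), so D_4.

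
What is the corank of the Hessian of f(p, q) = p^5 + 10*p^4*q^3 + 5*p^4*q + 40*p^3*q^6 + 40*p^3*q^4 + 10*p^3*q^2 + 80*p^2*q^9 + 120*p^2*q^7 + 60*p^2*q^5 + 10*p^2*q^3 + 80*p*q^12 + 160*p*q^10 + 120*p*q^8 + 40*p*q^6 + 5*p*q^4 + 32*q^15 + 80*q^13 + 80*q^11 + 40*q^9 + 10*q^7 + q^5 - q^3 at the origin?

2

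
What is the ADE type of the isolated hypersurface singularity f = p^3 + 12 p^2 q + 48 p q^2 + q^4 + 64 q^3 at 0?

The Hessian of f at 0 is [[0, 0], [0, 0]] with rank 0, so corank 2. A Groebner basis of the Jacobian ideal J(f) in C{p,q} is {q^3, p^2 + 8*p*q + 16*q^2}; counting standard monomials gives mu = 6. Corank 2; j^3 = (p + 4*q)^3 is a perfect cube, so E-series; the 4-jet and mu = 6 give E_6.

E6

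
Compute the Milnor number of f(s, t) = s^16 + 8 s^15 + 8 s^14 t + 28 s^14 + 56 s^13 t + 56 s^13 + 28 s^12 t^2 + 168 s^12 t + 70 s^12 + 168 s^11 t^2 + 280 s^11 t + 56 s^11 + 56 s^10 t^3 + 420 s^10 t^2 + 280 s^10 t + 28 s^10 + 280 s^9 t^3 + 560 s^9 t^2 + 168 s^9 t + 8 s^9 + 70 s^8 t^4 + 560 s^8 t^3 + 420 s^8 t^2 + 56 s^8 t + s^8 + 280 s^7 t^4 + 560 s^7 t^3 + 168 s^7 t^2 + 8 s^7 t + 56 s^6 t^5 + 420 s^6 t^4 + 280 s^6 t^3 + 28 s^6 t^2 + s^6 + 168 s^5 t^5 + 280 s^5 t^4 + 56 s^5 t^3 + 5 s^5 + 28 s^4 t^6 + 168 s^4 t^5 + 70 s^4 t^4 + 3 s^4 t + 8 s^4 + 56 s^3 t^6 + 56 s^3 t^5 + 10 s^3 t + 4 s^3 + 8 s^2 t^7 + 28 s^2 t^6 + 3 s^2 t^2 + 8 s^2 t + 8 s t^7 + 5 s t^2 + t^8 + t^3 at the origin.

The Hessian of f at 0 has rank 0. Corank 2; j^3 = (s + t)*(2*s + t)^2 has shape L^2 M (L != M), so D-series; mu = 9 gives D_9.

9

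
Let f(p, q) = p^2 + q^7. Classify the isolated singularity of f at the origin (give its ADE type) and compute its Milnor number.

The Hessian of f at 0 is [[2, 0], [0, 0]] with rank 1, so corank 1. A Groebner basis of the Jacobian ideal J(f) in C{p,q} is {q^6, p}; counting standard monomials gives mu = 6. Corank 1: A-series; mu = 6 gives A_6.

Type A_6, Milnor number mu = 6.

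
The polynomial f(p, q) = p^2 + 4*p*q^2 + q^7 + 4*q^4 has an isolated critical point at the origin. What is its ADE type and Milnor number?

Type A_6, Milnor number mu = 6.

The Hessian of f at 0 is [[2, 0], [0, 0]] with rank 1, so corank 1. A Groebner basis of the Jacobian ideal J(f) in C{p,q} is {p^3, p/2 + q^2}; counting standard monomials gives mu = 6. Corank 1: A-series; mu = 6 gives A_6.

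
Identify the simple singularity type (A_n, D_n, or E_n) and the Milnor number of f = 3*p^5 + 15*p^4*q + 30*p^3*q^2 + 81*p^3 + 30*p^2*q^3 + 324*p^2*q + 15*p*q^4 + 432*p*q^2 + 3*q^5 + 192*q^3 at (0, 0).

Type E_{8}, Milnor number mu = 8.

The Hessian of f at 0 is [[0, 0], [0, 0]] with rank 0, so corank 2. A Groebner basis of the Jacobian ideal J(f) in C{p,q} is {q^5, p*q^3 + 5*q^4/4, p^2 + 8*p*q/3 + 16*q^2/9}; counting standard monomials gives mu = 8. Corank 2; j^3 = 3*(3*p + 4*q)^3 is a perfect cube, so E-series; the 5-jet and mu = 8 give E_8.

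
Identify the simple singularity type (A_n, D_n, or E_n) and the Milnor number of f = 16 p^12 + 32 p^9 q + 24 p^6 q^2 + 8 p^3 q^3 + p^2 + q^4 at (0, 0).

Type A3, Milnor number mu = 3.

The Hessian of f at 0 has rank 1. Corank 1: A-series; mu = 3 gives A_3.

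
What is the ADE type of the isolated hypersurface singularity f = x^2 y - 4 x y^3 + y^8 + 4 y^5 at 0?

D_9

The Hessian of f at 0 is [[0, 0], [0, 0]] with rank 0, so corank 2. A Groebner basis of the Jacobian ideal J(f) in C{x,y} is {x^4, x^3*y + x^2 - 2*x*y^2, -x^3/2 + x^2*y^2, -x*y/2 + y^3}; counting standard monomials gives mu = 9. Corank 2; j^3 = x^2*y has shape L^2 M (L != M), so D-series; mu = 9 gives D_9.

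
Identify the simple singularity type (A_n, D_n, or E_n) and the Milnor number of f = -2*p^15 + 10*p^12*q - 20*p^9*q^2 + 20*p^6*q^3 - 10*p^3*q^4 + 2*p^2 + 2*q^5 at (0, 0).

Type A_4, Milnor number mu = 4.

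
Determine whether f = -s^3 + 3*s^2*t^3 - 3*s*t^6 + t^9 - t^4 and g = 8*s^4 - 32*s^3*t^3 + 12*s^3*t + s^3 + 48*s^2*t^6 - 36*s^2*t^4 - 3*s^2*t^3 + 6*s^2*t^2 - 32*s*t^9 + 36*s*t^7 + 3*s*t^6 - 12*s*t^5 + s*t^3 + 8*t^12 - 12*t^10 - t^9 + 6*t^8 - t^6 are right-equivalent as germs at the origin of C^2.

No.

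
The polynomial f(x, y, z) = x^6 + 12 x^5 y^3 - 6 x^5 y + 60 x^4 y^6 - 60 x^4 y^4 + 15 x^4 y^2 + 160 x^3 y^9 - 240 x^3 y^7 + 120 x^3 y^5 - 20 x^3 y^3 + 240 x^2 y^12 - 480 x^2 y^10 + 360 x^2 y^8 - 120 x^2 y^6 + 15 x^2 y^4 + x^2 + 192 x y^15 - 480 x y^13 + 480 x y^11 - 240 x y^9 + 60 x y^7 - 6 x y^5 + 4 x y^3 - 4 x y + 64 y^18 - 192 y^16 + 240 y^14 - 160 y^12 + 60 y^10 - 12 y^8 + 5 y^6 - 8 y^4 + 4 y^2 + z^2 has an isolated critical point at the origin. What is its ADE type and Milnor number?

Type A_{5}, Milnor number mu = 5.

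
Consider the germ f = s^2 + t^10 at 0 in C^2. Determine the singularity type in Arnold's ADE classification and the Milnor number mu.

The Hessian of f at 0 is [[2, 0], [0, 0]] with rank 1, so corank 1. A Groebner basis of the Jacobian ideal J(f) in C{s,t} is {t^9, s}; counting standard monomials gives mu = 9. Corank 1: A-series; mu = 9 gives A_9.

Type A_9, Milnor number mu = 9.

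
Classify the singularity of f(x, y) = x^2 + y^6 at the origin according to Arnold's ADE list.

A_{5}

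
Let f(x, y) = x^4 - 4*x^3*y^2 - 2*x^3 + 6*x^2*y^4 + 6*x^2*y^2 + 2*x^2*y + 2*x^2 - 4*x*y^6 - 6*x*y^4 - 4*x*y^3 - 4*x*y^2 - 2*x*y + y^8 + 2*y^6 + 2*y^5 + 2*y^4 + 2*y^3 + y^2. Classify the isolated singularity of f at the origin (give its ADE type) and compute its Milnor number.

Type A1, Milnor number mu = 1.

The Hessian of f at 0 is [[4, -2], [-2, 2]] with rank 2, so corank 0. A Groebner basis of the Jacobian ideal J(f) in C{x,y} is {x, y}; counting standard monomials gives mu = 1. Corank 0: nondegenerate Morse point, so A_1.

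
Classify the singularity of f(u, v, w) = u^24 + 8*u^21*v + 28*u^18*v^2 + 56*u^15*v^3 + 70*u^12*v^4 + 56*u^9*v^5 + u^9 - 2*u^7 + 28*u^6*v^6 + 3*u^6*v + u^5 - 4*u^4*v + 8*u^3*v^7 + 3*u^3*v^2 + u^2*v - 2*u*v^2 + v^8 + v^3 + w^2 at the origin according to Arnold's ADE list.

D9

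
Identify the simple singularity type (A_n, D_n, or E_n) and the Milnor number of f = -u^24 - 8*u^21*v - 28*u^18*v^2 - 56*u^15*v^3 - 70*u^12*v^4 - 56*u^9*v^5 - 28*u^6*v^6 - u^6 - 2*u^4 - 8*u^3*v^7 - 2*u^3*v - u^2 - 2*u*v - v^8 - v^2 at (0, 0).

Type A_{7}, Milnor number mu = 7.

The Hessian of f at 0 has rank 1. Corank 1: A-series; mu = 7 gives A_7.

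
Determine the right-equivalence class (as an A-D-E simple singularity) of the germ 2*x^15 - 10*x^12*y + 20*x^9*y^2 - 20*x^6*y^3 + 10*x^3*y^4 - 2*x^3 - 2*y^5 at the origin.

The Hessian of f at 0 has rank 0. Corank 2; j^3 = -2*x^3 is a perfect cube, so E-series; the 5-jet and mu = 8 give E_8.

E_{8}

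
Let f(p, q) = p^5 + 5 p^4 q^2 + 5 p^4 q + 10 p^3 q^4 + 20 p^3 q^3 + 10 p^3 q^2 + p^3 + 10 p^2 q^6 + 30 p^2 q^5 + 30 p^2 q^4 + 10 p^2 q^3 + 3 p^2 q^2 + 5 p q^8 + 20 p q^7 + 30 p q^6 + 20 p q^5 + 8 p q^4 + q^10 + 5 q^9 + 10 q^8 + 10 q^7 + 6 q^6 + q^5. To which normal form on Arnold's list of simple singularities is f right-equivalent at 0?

E_8

The Hessian of f at 0 has rank 0. Corank 2; j^3 = p^3 is a perfect cube, so E-series; the 5-jet and mu = 8 give E_8.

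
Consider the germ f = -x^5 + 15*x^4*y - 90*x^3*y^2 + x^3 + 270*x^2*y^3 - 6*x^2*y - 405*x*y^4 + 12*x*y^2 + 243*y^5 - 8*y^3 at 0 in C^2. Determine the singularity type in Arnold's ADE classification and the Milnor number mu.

Type E_8, Milnor number mu = 8.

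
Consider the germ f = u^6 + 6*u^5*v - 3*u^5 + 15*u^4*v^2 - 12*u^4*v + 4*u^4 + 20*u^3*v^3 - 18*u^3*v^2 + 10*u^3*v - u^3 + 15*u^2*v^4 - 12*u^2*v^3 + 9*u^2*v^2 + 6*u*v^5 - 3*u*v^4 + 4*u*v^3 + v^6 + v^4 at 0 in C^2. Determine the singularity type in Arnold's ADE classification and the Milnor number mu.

Type E_{6}, Milnor number mu = 6.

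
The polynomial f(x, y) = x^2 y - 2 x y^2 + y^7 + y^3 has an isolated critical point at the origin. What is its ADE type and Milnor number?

The Hessian of f at 0 has rank 0. Corank 2; j^3 = y*(x - y)^2 has shape L^2 M (L != M), so D-series; mu = 8 gives D_8.

Type D8, Milnor number mu = 8.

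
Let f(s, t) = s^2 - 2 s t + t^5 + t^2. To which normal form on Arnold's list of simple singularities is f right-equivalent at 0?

The Hessian of f at 0 has rank 1. Corank 1: A-series; mu = 4 gives A_4.

A_{4}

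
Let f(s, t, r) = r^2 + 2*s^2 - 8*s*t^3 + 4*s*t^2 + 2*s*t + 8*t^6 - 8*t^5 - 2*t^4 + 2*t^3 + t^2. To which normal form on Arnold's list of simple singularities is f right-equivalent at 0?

A_{1}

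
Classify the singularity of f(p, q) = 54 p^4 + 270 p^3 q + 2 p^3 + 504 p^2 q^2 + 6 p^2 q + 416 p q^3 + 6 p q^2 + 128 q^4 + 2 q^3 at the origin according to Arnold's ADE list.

The Hessian of f at 0 has rank 0. Corank 2; j^3 = 2*(p + q)^3 is a perfect cube, so E-series; the 4-jet and mu = 7 give E_7.

E_{7}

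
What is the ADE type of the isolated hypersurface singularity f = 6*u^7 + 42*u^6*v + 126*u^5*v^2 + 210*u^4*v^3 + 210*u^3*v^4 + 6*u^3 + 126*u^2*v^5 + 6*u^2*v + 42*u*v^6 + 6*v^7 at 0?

D8

The Hessian of f at 0 has rank 0. Corank 2; j^3 = 6*u^2*(u + v) has shape L^2 M (L != M), so D-series; mu = 8 gives D_8.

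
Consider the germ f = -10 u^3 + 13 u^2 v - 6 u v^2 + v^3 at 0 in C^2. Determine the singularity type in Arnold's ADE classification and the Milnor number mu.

The Hessian of f at 0 has rank 0. Corank 2; j^3 = -(2*u - v)*(5*u^2 - 4*u*v + v^2) splits into three distinct lines over C (the quadratic factor has nonzero discriminant), so D_4.

Type D_{4}, Milnor number mu = 4.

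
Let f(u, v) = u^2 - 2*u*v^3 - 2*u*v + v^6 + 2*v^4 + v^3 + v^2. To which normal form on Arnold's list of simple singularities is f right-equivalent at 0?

A_2

The Hessian of f at 0 has rank 1. Corank 1: A-series; mu = 2 gives A_2.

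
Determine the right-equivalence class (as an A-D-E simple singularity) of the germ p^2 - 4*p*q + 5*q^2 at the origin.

The Hessian of f at 0 has rank 2. Corank 0: nondegenerate Morse point, so A_1.

A1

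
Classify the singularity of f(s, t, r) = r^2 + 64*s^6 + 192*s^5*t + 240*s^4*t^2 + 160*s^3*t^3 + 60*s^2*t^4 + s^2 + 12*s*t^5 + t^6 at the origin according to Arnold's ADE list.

The Hessian of f at 0 has rank 2. Corank 1: A-series; mu = 5 gives A_5.

A5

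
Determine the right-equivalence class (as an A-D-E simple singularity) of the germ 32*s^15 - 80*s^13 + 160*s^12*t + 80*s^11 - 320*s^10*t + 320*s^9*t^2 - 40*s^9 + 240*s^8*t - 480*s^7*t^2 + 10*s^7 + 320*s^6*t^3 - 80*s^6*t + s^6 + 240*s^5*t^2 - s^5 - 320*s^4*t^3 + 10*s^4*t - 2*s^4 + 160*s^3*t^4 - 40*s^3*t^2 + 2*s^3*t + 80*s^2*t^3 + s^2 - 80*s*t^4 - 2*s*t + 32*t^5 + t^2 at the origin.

The Hessian of f at 0 has rank 1. Corank 1: A-series; mu = 4 gives A_4.

A_4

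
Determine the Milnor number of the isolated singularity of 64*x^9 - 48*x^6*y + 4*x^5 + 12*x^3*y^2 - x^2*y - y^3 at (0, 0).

4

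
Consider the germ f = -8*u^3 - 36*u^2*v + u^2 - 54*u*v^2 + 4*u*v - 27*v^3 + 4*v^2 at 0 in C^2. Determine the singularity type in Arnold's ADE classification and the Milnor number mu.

Type A_{2}, Milnor number mu = 2.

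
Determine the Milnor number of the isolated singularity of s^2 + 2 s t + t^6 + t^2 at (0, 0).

The Hessian of f at 0 is [[2, 2], [2, 2]] with rank 1, so corank 1. A Groebner basis of the Jacobian ideal J(f) in C{s,t} is {t^5, s + t}; counting standard monomials gives mu = 5. Corank 1: A-series; mu = 5 gives A_5.

5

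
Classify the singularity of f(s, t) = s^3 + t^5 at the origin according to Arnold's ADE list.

The Hessian of f at 0 is [[0, 0], [0, 0]] with rank 0, so corank 2. A Groebner basis of the Jacobian ideal J(f) in C{s,t} is {t^4, s^2}; counting standard monomials gives mu = 8. Corank 2; j^3 = s^3 is a perfect cube, so E-series; the 5-jet and mu = 8 give E_8.

E_{8}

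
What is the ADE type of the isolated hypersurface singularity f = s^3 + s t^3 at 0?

E_{7}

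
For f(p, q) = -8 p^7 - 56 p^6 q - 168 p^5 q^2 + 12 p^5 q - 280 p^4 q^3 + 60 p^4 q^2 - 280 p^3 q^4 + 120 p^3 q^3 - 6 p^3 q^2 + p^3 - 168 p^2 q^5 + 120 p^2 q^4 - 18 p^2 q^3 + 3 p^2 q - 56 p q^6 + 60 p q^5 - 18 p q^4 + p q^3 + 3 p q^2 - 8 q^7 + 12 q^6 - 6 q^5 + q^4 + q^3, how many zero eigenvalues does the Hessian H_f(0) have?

2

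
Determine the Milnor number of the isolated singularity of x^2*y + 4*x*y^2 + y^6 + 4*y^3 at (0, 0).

The Hessian of f at 0 is [[0, 0], [0, 0]] with rank 0, so corank 2. A Groebner basis of the Jacobian ideal J(f) in C{x,y} is {x^2/6 + y^5 - 2*y^2/3, x^3 + 8*y^3, x*y + 2*y^2}; counting standard monomials gives mu = 7. Corank 2; j^3 = y*(x + 2*y)^2 has shape L^2 M (L != M), so D-series; mu = 7 gives D_7.

7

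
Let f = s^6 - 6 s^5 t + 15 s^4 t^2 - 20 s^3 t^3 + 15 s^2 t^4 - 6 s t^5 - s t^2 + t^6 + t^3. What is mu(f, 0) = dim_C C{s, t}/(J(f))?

7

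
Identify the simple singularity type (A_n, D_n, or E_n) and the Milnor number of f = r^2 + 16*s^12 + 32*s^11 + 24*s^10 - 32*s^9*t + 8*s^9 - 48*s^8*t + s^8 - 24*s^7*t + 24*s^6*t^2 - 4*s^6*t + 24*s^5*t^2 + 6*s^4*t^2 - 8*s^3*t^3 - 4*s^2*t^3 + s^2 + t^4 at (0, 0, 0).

Type A_{3}, Milnor number mu = 3.

The Hessian of f at 0 is [[2, 0, 0], [0, 0, 0], [0, 0, 2]] with rank 2, so corank 1. A Groebner basis of the Jacobian ideal J(f) in C{s,t,r} is {t^3, s, r}; counting standard monomials gives mu = 3. Corank 1: A-series; mu = 3 gives A_3.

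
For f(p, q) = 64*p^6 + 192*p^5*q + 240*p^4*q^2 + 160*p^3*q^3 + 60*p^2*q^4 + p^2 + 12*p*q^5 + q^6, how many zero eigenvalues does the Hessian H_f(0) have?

1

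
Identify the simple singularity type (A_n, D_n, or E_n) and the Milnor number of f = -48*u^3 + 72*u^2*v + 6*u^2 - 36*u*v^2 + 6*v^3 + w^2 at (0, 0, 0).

The Hessian of f at 0 has rank 2. Corank 1: A-series; mu = 2 gives A_2.

Type A2, Milnor number mu = 2.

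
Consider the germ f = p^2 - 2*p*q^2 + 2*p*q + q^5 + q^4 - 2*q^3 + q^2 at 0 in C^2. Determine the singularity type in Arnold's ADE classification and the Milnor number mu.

Type A4, Milnor number mu = 4.

The Hessian of f at 0 is [[2, 2], [2, 2]] with rank 1, so corank 1. A Groebner basis of the Jacobian ideal J(f) in C{p,q} is {p^2 + 2*p*q + p + q, -p + q^2 - q}; counting standard monomials gives mu = 4. Corank 1: A-series; mu = 4 gives A_4.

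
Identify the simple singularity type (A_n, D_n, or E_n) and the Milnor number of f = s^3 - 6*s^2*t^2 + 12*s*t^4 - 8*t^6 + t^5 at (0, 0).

Type E_8, Milnor number mu = 8.

The Hessian of f at 0 has rank 0. Corank 2; j^3 = s^3 is a perfect cube, so E-series; the 5-jet and mu = 8 give E_8.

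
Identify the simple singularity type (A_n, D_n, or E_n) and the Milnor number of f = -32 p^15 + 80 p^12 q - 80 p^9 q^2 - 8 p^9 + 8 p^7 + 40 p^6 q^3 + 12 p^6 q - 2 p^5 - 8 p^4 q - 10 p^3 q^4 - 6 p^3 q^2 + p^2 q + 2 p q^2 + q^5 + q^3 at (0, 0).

Type D6, Milnor number mu = 6.

The Hessian of f at 0 has rank 0. Corank 2; j^3 = q*(p + q)^2 has shape L^2 M (L != M), so D-series; mu = 6 gives D_6.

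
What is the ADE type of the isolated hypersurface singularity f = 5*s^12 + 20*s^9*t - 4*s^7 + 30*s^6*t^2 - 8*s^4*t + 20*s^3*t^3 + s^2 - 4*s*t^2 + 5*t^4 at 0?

The Hessian of f at 0 has rank 1. Corank 1: A-series; mu = 3 gives A_3.

A_{3}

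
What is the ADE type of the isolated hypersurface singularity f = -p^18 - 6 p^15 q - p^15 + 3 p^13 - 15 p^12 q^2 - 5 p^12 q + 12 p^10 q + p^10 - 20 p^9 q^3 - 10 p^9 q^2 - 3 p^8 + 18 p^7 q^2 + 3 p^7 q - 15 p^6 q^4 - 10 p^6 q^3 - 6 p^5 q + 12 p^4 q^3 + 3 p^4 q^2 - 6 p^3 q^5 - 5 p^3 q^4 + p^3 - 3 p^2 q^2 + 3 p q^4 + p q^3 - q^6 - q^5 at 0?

E7

The Hessian of f at 0 has rank 0. Corank 2; j^3 = p^3 is a perfect cube, so E-series; the 4-jet and mu = 7 give E_7.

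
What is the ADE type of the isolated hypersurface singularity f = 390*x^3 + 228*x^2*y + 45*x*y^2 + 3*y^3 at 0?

The Hessian of f at 0 is [[0, 0], [0, 0]] with rank 0, so corank 2. A Groebner basis of the Jacobian ideal J(f) in C{x,y} is {y^3, x^2 - 3*y^2/74, x*y + 15*y^2/74}; counting standard monomials gives mu = 4. Corank 2; j^3 = 3*(5*x + y)*(26*x^2 + 10*x*y + y^2) splits into three distinct lines over C (the quadratic factor has nonzero discriminant), so D_4.

D4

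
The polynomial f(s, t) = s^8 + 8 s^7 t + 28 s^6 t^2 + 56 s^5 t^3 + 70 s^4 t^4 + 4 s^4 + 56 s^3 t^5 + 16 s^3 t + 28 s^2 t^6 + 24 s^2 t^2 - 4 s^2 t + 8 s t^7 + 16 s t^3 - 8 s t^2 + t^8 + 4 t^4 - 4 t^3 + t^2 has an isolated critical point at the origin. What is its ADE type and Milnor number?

Type A_{7}, Milnor number mu = 7.

The Hessian of f at 0 is [[0, 0], [0, 2]] with rank 1, so corank 1. A Groebner basis of the Jacobian ideal J(f) in C{s,t} is {s*t^3, t^4, s^2 + 2*s*t + t^2 - t/2}; counting standard monomials gives mu = 7. Corank 1: A-series; mu = 7 gives A_7.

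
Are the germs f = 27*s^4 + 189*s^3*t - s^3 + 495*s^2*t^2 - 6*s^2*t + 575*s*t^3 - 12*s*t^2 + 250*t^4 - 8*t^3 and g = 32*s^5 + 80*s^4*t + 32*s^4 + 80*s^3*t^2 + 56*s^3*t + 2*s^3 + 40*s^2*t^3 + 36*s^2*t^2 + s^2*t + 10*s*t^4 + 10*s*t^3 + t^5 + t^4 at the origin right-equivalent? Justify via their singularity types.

No.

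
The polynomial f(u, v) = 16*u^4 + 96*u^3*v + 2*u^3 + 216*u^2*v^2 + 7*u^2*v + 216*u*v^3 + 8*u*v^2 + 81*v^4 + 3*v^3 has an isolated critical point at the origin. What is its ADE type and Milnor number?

Type D_5, Milnor number mu = 5.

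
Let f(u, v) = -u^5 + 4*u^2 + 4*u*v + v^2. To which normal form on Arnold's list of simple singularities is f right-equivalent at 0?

A4

The Hessian of f at 0 is [[8, 4], [4, 2]] with rank 1, so corank 1. A Groebner basis of the Jacobian ideal J(f) in C{u,v} is {v^4, u + v/2}; counting standard monomials gives mu = 4. Corank 1: A-series; mu = 4 gives A_4.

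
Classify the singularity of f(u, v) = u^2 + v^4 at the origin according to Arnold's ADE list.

The Hessian of f at 0 is [[2, 0], [0, 0]] with rank 1, so corank 1. A Groebner basis of the Jacobian ideal J(f) in C{u,v} is {v^3, u}; counting standard monomials gives mu = 3. Corank 1: A-series; mu = 3 gives A_3.

A3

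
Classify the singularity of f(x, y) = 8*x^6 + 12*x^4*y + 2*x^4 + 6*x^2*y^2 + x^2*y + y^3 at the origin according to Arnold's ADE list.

D_{4}

The Hessian of f at 0 is [[0, 0], [0, 0]] with rank 0, so corank 2. A Groebner basis of the Jacobian ideal J(f) in C{x,y} is {y^3, x^2 + 3*y^2, x*y}; counting standard monomials gives mu = 4. Corank 2; j^3 = y*(x^2 + y^2) splits into three distinct lines over C (the quadratic factor has nonzero discriminant), so D_4.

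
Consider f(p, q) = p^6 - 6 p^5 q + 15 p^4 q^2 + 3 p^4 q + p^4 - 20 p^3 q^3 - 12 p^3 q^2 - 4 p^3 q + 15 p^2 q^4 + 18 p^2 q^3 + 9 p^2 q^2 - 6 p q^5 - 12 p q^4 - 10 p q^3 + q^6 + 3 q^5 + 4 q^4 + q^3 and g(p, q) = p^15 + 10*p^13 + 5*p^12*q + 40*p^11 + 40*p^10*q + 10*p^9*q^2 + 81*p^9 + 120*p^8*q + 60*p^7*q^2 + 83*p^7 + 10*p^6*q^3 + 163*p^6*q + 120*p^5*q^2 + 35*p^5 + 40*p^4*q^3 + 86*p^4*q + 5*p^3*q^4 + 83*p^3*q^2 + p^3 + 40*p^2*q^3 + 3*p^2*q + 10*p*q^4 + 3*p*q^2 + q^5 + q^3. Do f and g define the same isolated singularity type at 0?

No.

The Hessian of f at 0 has rank 0. Corank 2; j^3 = q^3 is a perfect cube, so E-series; the 4-jet and mu = 6 give E_6. The Hessian of g at 0 has rank 0. Corank 2; j^3 = (p + q)^3 is a perfect cube, so E-series; the 5-jet and mu = 8 give E_8. f is E_6 but g is E_8, hence not right-equivalent.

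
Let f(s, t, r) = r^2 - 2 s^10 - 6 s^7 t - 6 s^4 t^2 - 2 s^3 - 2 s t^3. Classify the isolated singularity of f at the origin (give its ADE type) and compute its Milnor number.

Type E7, Milnor number mu = 7.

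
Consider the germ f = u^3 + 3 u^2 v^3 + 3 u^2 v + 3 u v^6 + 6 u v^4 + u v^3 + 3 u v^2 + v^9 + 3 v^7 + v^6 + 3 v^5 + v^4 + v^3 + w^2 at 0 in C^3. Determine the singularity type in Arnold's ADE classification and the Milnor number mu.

Type E_{7}, Milnor number mu = 7.

The Hessian of f at 0 has rank 1. Corank 2; j^3 = (u + v)^3 is a perfect cube, so E-series; the 4-jet and mu = 7 give E_7.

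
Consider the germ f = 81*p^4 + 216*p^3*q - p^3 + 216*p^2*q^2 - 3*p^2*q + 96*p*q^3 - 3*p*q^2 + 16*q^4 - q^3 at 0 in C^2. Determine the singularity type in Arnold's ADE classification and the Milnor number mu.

Type E6, Milnor number mu = 6.

The Hessian of f at 0 has rank 0. Corank 2; j^3 = -(p + q)^3 is a perfect cube, so E-series; the 4-jet and mu = 6 give E_6.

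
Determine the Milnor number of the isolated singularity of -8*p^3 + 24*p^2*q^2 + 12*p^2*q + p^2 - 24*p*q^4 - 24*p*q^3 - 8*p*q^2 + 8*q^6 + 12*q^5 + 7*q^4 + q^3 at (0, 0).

The Hessian of f at 0 is [[2, 0], [0, 0]] with rank 1, so corank 1. A Groebner basis of the Jacobian ideal J(f) in C{p,q} is {q^2, p}; counting standard monomials gives mu = 2. Corank 1: A-series; mu = 2 gives A_2.

2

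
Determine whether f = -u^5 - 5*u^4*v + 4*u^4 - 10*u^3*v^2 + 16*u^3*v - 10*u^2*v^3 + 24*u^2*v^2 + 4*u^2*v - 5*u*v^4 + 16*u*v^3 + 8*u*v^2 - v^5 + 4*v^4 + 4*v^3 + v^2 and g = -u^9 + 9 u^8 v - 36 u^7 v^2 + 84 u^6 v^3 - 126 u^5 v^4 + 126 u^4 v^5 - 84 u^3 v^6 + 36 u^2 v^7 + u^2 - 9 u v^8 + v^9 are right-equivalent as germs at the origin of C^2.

The Hessian of f at 0 has rank 1. Corank 1: A-series; mu = 4 gives A_4. The Hessian of g at 0 has rank 1. Corank 1: A-series; mu = 8 gives A_8. f is A_4 but g is A_8, hence not right-equivalent.

No.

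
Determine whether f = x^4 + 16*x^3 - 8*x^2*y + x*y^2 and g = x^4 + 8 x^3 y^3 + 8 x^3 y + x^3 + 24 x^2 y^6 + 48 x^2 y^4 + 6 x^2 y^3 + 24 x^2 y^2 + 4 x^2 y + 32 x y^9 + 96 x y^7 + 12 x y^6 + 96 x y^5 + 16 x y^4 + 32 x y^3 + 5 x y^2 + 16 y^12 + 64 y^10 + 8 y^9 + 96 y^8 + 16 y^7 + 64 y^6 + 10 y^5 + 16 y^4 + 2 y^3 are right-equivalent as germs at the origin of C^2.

Yes.

The Hessian of f at 0 is [[0, 0], [0, 0]] with rank 0, so corank 2. A Groebner basis of the Jacobian ideal J(f) in C{x,y} is {x*y^2 - 16*x*y + 4*y^2, -64*x*y + y^3 + 16*y^2, x^2 - x*y/4}; counting standard monomials gives mu = 5. Corank 2; j^3 = x*(4*x - y)^2 has shape L^2 M (L != M), so D-series; mu = 5 gives D_5. The Hessian of g at 0 is [[0, 0], [0, 0]] with rank 0, so corank 2. A Groebner basis of the Jacobian ideal J(g) in C{x,y} is {x*y^2 + x*y/4 + y^2/4, -x*y/4 + y^3 - y^2/4, x^2 + 3*x*y + 2*y^2}; counting standard monomials gives mu = 5. Corank 2; j^3 = (x + y)^2*(x + 2*y) has shape L^2 M (L != M), so D-series; mu = 5 gives D_5. Both have type D_5, hence right-equivalent.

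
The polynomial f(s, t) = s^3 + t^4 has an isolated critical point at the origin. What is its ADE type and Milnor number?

Type E_6, Milnor number mu = 6.

The Hessian of f at 0 has rank 0. Corank 2; j^3 = s^3 is a perfect cube, so E-series; the 4-jet and mu = 6 give E_6.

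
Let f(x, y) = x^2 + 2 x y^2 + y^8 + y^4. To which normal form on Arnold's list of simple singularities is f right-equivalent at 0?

The Hessian of f at 0 has rank 1. Corank 1: A-series; mu = 7 gives A_7.

A_{7}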